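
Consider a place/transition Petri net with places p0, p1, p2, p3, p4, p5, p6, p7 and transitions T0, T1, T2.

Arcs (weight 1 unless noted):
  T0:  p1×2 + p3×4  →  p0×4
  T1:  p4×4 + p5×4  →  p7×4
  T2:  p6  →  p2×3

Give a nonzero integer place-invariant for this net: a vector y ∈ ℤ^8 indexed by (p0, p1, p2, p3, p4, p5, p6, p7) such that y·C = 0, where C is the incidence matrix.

y = (p0:1, p1:2, p2:0, p3:0, p4:0, p5:0, p6:0, p7:0)

Incidence matrix C (rows=places, cols=transitions):
       T0   T1   T2
   p0   4    0    0
   p1  -2    0    0
   p2   0    0    3
   p3  -4    0    0
   p4   0   -4    0
   p5   0   -4    0
   p6   0    0   -1
   p7   0    4    0

Candidate y = [1, 2, 0, 0, 0, 0, 0, 0]; check y·C column-wise:
  col T0: 1·4 + 2·-2 + 0·-4 = 0
  col T1: 1·0 + 2·0 + 0·-4 + 0·-4 + 0·4 = 0
  col T2: 1·0 + 2·0 + 0·3 + 0·-1 = 0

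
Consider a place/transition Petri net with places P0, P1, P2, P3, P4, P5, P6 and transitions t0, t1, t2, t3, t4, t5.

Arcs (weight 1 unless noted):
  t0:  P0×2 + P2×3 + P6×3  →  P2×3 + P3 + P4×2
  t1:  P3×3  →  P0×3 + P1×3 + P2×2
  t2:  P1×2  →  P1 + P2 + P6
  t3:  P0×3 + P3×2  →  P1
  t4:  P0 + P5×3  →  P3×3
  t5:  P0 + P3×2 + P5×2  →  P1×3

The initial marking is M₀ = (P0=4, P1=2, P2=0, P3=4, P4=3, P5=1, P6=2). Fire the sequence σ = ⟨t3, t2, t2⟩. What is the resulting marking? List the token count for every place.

(P0=1, P1=1, P2=2, P3=2, P4=3, P5=1, P6=4)

step 1: fire t3:  (P0=4, P1=2, P2=0, P3=4, P4=3, P5=1, P6=2) → (P0=1, P1=3, P2=0, P3=2, P4=3, P5=1, P6=2)
step 2: fire t2:  (P0=1, P1=3, P2=0, P3=2, P4=3, P5=1, P6=2) → (P0=1, P1=2, P2=1, P3=2, P4=3, P5=1, P6=3)
step 3: fire t2:  (P0=1, P1=2, P2=1, P3=2, P4=3, P5=1, P6=3) → (P0=1, P1=1, P2=2, P3=2, P4=3, P5=1, P6=4)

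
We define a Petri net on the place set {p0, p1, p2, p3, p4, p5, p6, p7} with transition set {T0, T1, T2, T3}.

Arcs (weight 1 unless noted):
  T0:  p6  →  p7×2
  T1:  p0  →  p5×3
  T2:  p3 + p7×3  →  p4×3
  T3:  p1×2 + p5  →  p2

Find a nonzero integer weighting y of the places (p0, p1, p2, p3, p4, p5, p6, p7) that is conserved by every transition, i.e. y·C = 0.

Incidence matrix C (rows=places, cols=transitions):
       T0   T1   T2   T3
   p0   0   -1    0    0
   p1   0    0    0   -2
   p2   0    0    0    1
   p3   0    0   -1    0
   p4   0    0    3    0
   p5   0    3    0   -1
   p6  -1    0    0    0
   p7   2    0   -3    0

Candidate y = [0, 1, 2, 0, 0, 0, 0, 0]; check y·C column-wise:
  col T0: 1·0 + 2·0 + 0·-1 + 0·2 = 0
  col T1: 0·-1 + 1·0 + 2·0 + 0·3 = 0
  col T2: 1·0 + 2·0 + 0·-1 + 0·3 + 0·-3 = 0
  col T3: 1·-2 + 2·1 + 0·-1 = 0

y = (p0:0, p1:1, p2:2, p3:0, p4:0, p5:0, p6:0, p7:0)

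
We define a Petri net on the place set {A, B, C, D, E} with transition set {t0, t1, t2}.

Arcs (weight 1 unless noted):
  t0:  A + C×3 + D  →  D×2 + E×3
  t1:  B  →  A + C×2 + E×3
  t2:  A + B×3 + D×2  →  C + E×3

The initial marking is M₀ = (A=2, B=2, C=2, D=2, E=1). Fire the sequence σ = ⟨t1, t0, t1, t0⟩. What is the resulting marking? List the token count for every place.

(A=2, B=0, C=0, D=4, E=13)

step 1: fire t1:  (A=2, B=2, C=2, D=2, E=1) → (A=3, B=1, C=4, D=2, E=4)
step 2: fire t0:  (A=3, B=1, C=4, D=2, E=4) → (A=2, B=1, C=1, D=3, E=7)
step 3: fire t1:  (A=2, B=1, C=1, D=3, E=7) → (A=3, B=0, C=3, D=3, E=10)
step 4: fire t0:  (A=3, B=0, C=3, D=3, E=10) → (A=2, B=0, C=0, D=4, E=13)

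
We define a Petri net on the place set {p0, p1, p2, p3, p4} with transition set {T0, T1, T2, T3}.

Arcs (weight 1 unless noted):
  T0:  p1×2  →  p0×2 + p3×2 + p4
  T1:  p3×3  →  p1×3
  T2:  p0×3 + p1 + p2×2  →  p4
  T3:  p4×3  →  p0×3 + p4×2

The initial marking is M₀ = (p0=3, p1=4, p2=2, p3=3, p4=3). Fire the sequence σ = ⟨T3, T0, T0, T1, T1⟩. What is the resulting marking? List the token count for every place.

(p0=10, p1=6, p2=2, p3=1, p4=4)

step 1: fire T3:  (p0=3, p1=4, p2=2, p3=3, p4=3) → (p0=6, p1=4, p2=2, p3=3, p4=2)
step 2: fire T0:  (p0=6, p1=4, p2=2, p3=3, p4=2) → (p0=8, p1=2, p2=2, p3=5, p4=3)
step 3: fire T0:  (p0=8, p1=2, p2=2, p3=5, p4=3) → (p0=10, p1=0, p2=2, p3=7, p4=4)
step 4: fire T1:  (p0=10, p1=0, p2=2, p3=7, p4=4) → (p0=10, p1=3, p2=2, p3=4, p4=4)
step 5: fire T1:  (p0=10, p1=3, p2=2, p3=4, p4=4) → (p0=10, p1=6, p2=2, p3=1, p4=4)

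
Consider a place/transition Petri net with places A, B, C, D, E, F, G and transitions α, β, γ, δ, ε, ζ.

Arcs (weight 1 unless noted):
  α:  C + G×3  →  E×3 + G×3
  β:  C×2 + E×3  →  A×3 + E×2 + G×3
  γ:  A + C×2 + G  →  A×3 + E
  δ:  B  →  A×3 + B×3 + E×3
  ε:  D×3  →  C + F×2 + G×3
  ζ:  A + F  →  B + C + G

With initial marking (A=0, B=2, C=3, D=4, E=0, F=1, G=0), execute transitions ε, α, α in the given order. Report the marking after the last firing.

(A=0, B=2, C=2, D=1, E=6, F=3, G=3)

step 1: fire ε:  (A=0, B=2, C=3, D=4, E=0, F=1, G=0) → (A=0, B=2, C=4, D=1, E=0, F=3, G=3)
step 2: fire α:  (A=0, B=2, C=4, D=1, E=0, F=3, G=3) → (A=0, B=2, C=3, D=1, E=3, F=3, G=3)
step 3: fire α:  (A=0, B=2, C=3, D=1, E=3, F=3, G=3) → (A=0, B=2, C=2, D=1, E=6, F=3, G=3)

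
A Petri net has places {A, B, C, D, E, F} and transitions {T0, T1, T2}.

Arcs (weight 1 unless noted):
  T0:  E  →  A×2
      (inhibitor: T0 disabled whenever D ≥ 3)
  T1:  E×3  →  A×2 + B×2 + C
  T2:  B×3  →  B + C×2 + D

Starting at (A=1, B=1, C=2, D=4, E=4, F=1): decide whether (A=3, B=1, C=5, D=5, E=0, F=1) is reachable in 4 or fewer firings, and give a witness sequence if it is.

depth 0: 1 marking
depth 1: 2 markings reached so far
depth 2: 3 markings reached so far
depth 3: 3 markings reached so far
(frontier empty at depth 3; search complete)
target is not among the 3 markings reachable within 4 steps

NO — not reachable within 4 firings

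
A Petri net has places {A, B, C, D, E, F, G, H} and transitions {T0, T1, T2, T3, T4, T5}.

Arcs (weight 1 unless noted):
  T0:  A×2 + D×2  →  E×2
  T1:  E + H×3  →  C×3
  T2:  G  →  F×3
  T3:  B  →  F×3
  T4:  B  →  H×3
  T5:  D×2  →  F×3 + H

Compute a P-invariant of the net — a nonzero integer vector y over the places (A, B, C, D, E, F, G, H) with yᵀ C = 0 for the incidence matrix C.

Incidence matrix C (rows=places, cols=transitions):
       T0   T1   T2   T3   T4   T5
    A  -2    0    0    0    0    0
    B   0    0    0   -1   -1    0
    C   0    3    0    0    0    0
    D  -2    0    0    0    0   -2
    E   2   -1    0    0    0    0
    F   0    0    3    3    0    3
    G   0    0   -1    0    0    0
    H   0   -3    0    0    3    1

Candidate y = [3, 0, 1, 0, 3, 0, 0, 0]; check y·C column-wise:
  col T0: 3·-2 + 1·0 + 0·-2 + 3·2 = 0
  col T1: 3·0 + 1·3 + 3·-1 + 0·-3 = 0
  col T2: 3·0 + 1·0 + 3·0 + 0·3 + 0·-1 = 0
  col T3: 3·0 + 0·-1 + 1·0 + 3·0 + 0·3 = 0
  col T4: 3·0 + 0·-1 + 1·0 + 3·0 + 0·3 = 0
  col T5: 3·0 + 1·0 + 0·-2 + 3·0 + 0·3 + 0·1 = 0

y = (A:3, B:0, C:1, D:0, E:3, F:0, G:0, H:0)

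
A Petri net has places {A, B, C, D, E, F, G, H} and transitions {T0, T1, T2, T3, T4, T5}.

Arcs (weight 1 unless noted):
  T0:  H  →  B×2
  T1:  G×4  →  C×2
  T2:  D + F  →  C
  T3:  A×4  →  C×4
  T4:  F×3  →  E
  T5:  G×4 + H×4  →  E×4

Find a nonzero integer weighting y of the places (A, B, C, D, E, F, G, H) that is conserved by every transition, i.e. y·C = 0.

y = (A:6, B:0, C:6, D:5, E:3, F:1, G:3, H:0)

Incidence matrix C (rows=places, cols=transitions):
       T0   T1   T2   T3   T4   T5
    A   0    0    0   -4    0    0
    B   2    0    0    0    0    0
    C   0    2    1    4    0    0
    D   0    0   -1    0    0    0
    E   0    0    0    0    1    4
    F   0    0   -1    0   -3    0
    G   0   -4    0    0    0   -4
    H  -1    0    0    0    0   -4

Candidate y = [6, 0, 6, 5, 3, 1, 3, 0]; check y·C column-wise:
  col T0: 6·0 + 0·2 + 6·0 + 5·0 + 3·0 + 1·0 + 3·0 + 0·-1 = 0
  col T1: 6·0 + 6·2 + 5·0 + 3·0 + 1·0 + 3·-4 = 0
  col T2: 6·0 + 6·1 + 5·-1 + 3·0 + 1·-1 + 3·0 = 0
  col T3: 6·-4 + 6·4 + 5·0 + 3·0 + 1·0 + 3·0 = 0
  col T4: 6·0 + 6·0 + 5·0 + 3·1 + 1·-3 + 3·0 = 0
  col T5: 6·0 + 6·0 + 5·0 + 3·4 + 1·0 + 3·-4 + 0·-4 = 0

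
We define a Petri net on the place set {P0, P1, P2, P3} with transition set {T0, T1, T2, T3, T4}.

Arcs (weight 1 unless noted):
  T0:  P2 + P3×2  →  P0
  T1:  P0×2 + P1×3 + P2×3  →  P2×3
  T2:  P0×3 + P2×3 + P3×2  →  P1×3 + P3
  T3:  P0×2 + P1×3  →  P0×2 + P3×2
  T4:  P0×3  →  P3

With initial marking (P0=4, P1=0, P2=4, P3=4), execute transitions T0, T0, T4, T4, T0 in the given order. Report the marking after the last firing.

(P0=1, P1=0, P2=1, P3=0)

step 1: fire T0:  (P0=4, P1=0, P2=4, P3=4) → (P0=5, P1=0, P2=3, P3=2)
step 2: fire T0:  (P0=5, P1=0, P2=3, P3=2) → (P0=6, P1=0, P2=2, P3=0)
step 3: fire T4:  (P0=6, P1=0, P2=2, P3=0) → (P0=3, P1=0, P2=2, P3=1)
step 4: fire T4:  (P0=3, P1=0, P2=2, P3=1) → (P0=0, P1=0, P2=2, P3=2)
step 5: fire T0:  (P0=0, P1=0, P2=2, P3=2) → (P0=1, P1=0, P2=1, P3=0)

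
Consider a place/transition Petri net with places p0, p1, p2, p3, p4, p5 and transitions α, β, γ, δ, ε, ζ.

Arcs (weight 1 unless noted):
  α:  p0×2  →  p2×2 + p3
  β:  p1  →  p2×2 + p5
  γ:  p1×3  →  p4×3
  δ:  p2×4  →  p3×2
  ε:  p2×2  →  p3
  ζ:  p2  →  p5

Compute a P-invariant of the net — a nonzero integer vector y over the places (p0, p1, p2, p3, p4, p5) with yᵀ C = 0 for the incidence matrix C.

Incidence matrix C (rows=places, cols=transitions):
        α    β    γ    δ    ε    ζ
   p0  -2    0    0    0    0    0
   p1   0   -1   -3    0    0    0
   p2   2    2    0   -4   -2   -1
   p3   1    0    0    2    1    0
   p4   0    0    3    0    0    0
   p5   0    1    0    0    0    1

Candidate y = [2, 3, 1, 2, 3, 1]; check y·C column-wise:
  col α: 2·-2 + 3·0 + 1·2 + 2·1 + 3·0 + 1·0 = 0
  col β: 2·0 + 3·-1 + 1·2 + 2·0 + 3·0 + 1·1 = 0
  col γ: 2·0 + 3·-3 + 1·0 + 2·0 + 3·3 + 1·0 = 0
  col δ: 2·0 + 3·0 + 1·-4 + 2·2 + 3·0 + 1·0 = 0
  col ε: 2·0 + 3·0 + 1·-2 + 2·1 + 3·0 + 1·0 = 0
  col ζ: 2·0 + 3·0 + 1·-1 + 2·0 + 3·0 + 1·1 = 0

y = (p0:2, p1:3, p2:1, p3:2, p4:3, p5:1)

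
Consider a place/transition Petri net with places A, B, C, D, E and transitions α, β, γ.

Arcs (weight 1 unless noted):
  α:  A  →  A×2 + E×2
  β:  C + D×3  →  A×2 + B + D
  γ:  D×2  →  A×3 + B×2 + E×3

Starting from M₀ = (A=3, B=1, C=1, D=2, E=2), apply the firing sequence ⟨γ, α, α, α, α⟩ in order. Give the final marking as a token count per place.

(A=10, B=3, C=1, D=0, E=13)

step 1: fire γ:  (A=3, B=1, C=1, D=2, E=2) → (A=6, B=3, C=1, D=0, E=5)
step 2: fire α:  (A=6, B=3, C=1, D=0, E=5) → (A=7, B=3, C=1, D=0, E=7)
step 3: fire α:  (A=7, B=3, C=1, D=0, E=7) → (A=8, B=3, C=1, D=0, E=9)
step 4: fire α:  (A=8, B=3, C=1, D=0, E=9) → (A=9, B=3, C=1, D=0, E=11)
step 5: fire α:  (A=9, B=3, C=1, D=0, E=11) → (A=10, B=3, C=1, D=0, E=13)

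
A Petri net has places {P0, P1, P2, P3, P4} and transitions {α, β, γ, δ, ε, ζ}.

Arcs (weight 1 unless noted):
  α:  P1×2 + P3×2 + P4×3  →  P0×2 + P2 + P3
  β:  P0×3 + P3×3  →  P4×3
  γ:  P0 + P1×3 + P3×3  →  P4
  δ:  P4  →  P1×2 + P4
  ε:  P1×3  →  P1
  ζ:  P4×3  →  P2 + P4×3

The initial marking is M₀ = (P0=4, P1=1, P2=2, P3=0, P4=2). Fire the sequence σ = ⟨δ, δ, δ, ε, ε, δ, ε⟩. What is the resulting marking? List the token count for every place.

(P0=4, P1=3, P2=2, P3=0, P4=2)

step 1: fire δ:  (P0=4, P1=1, P2=2, P3=0, P4=2) → (P0=4, P1=3, P2=2, P3=0, P4=2)
step 2: fire δ:  (P0=4, P1=3, P2=2, P3=0, P4=2) → (P0=4, P1=5, P2=2, P3=0, P4=2)
step 3: fire δ:  (P0=4, P1=5, P2=2, P3=0, P4=2) → (P0=4, P1=7, P2=2, P3=0, P4=2)
step 4: fire ε:  (P0=4, P1=7, P2=2, P3=0, P4=2) → (P0=4, P1=5, P2=2, P3=0, P4=2)
step 5: fire ε:  (P0=4, P1=5, P2=2, P3=0, P4=2) → (P0=4, P1=3, P2=2, P3=0, P4=2)
step 6: fire δ:  (P0=4, P1=3, P2=2, P3=0, P4=2) → (P0=4, P1=5, P2=2, P3=0, P4=2)
step 7: fire ε:  (P0=4, P1=5, P2=2, P3=0, P4=2) → (P0=4, P1=3, P2=2, P3=0, P4=2)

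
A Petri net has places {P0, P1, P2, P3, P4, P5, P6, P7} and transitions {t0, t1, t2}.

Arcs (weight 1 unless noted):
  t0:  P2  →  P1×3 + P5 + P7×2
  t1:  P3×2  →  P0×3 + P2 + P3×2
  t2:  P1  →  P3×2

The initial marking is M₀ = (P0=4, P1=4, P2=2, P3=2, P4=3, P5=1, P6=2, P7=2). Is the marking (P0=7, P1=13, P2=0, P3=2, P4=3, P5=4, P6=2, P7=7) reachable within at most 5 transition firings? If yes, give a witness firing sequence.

depth 0: 1 marking
depth 1: 4 markings reached so far
depth 2: 10 markings reached so far
depth 3: 19 markings reached so far
depth 4: 32 markings reached so far
depth 5: 48 markings reached so far
target is not among the 48 markings reachable within 5 steps

NO — not reachable within 5 firings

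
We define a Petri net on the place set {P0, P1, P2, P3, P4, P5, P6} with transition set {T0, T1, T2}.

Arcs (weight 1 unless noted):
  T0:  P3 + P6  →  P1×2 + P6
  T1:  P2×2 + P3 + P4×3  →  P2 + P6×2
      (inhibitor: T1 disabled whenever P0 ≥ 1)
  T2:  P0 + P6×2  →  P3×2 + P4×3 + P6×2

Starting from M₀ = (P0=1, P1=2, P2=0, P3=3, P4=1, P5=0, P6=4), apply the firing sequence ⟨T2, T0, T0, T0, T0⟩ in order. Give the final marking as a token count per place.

(P0=0, P1=10, P2=0, P3=1, P4=4, P5=0, P6=4)

step 1: fire T2:  (P0=1, P1=2, P2=0, P3=3, P4=1, P5=0, P6=4) → (P0=0, P1=2, P2=0, P3=5, P4=4, P5=0, P6=4)
step 2: fire T0:  (P0=0, P1=2, P2=0, P3=5, P4=4, P5=0, P6=4) → (P0=0, P1=4, P2=0, P3=4, P4=4, P5=0, P6=4)
step 3: fire T0:  (P0=0, P1=4, P2=0, P3=4, P4=4, P5=0, P6=4) → (P0=0, P1=6, P2=0, P3=3, P4=4, P5=0, P6=4)
step 4: fire T0:  (P0=0, P1=6, P2=0, P3=3, P4=4, P5=0, P6=4) → (P0=0, P1=8, P2=0, P3=2, P4=4, P5=0, P6=4)
step 5: fire T0:  (P0=0, P1=8, P2=0, P3=2, P4=4, P5=0, P6=4) → (P0=0, P1=10, P2=0, P3=1, P4=4, P5=0, P6=4)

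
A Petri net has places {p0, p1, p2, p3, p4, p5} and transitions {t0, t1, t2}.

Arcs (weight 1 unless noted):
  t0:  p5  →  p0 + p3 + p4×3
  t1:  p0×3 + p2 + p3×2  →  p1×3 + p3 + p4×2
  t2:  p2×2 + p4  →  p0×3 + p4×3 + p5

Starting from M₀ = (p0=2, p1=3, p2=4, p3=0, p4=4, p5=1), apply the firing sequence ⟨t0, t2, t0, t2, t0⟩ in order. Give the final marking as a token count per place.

(p0=11, p1=3, p2=0, p3=3, p4=17, p5=0)

step 1: fire t0:  (p0=2, p1=3, p2=4, p3=0, p4=4, p5=1) → (p0=3, p1=3, p2=4, p3=1, p4=7, p5=0)
step 2: fire t2:  (p0=3, p1=3, p2=4, p3=1, p4=7, p5=0) → (p0=6, p1=3, p2=2, p3=1, p4=9, p5=1)
step 3: fire t0:  (p0=6, p1=3, p2=2, p3=1, p4=9, p5=1) → (p0=7, p1=3, p2=2, p3=2, p4=12, p5=0)
step 4: fire t2:  (p0=7, p1=3, p2=2, p3=2, p4=12, p5=0) → (p0=10, p1=3, p2=0, p3=2, p4=14, p5=1)
step 5: fire t0:  (p0=10, p1=3, p2=0, p3=2, p4=14, p5=1) → (p0=11, p1=3, p2=0, p3=3, p4=17, p5=0)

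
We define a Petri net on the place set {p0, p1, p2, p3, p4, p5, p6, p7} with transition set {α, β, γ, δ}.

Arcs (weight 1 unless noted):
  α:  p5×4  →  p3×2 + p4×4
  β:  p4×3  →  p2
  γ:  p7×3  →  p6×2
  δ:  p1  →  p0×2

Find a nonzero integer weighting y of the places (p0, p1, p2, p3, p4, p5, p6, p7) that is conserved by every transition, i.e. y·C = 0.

Incidence matrix C (rows=places, cols=transitions):
        α    β    γ    δ
   p0   0    0    0    2
   p1   0    0    0   -1
   p2   0    1    0    0
   p3   2    0    0    0
   p4   4   -3    0    0
   p5  -4    0    0    0
   p6   0    0    2    0
   p7   0    0   -3    0

Candidate y = [1, 2, 0, 0, 0, 0, 0, 0]; check y·C column-wise:
  col α: 1·0 + 2·0 + 0·2 + 0·4 + 0·-4 = 0
  col β: 1·0 + 2·0 + 0·1 + 0·-3 = 0
  col γ: 1·0 + 2·0 + 0·2 + 0·-3 = 0
  col δ: 1·2 + 2·-1 = 0

y = (p0:1, p1:2, p2:0, p3:0, p4:0, p5:0, p6:0, p7:0)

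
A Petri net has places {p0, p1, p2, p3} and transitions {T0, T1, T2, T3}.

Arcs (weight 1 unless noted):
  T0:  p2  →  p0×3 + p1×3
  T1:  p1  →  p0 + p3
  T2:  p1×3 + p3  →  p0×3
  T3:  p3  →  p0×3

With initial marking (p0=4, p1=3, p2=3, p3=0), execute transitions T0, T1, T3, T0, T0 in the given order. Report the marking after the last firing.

(p0=17, p1=11, p2=0, p3=0)

step 1: fire T0:  (p0=4, p1=3, p2=3, p3=0) → (p0=7, p1=6, p2=2, p3=0)
step 2: fire T1:  (p0=7, p1=6, p2=2, p3=0) → (p0=8, p1=5, p2=2, p3=1)
step 3: fire T3:  (p0=8, p1=5, p2=2, p3=1) → (p0=11, p1=5, p2=2, p3=0)
step 4: fire T0:  (p0=11, p1=5, p2=2, p3=0) → (p0=14, p1=8, p2=1, p3=0)
step 5: fire T0:  (p0=14, p1=8, p2=1, p3=0) → (p0=17, p1=11, p2=0, p3=0)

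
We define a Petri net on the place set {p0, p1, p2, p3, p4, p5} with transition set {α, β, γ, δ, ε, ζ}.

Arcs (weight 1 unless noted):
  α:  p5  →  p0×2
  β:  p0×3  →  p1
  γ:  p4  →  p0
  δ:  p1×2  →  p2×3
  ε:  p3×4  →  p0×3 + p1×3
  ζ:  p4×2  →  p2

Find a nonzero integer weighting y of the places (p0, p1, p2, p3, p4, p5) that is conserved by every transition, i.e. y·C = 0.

y = (p0:1, p1:3, p2:2, p3:3, p4:1, p5:2)

Incidence matrix C (rows=places, cols=transitions):
        α    β    γ    δ    ε    ζ
   p0   2   -3    1    0    3    0
   p1   0    1    0   -2    3    0
   p2   0    0    0    3    0    1
   p3   0    0    0    0   -4    0
   p4   0    0   -1    0    0   -2
   p5  -1    0    0    0    0    0

Candidate y = [1, 3, 2, 3, 1, 2]; check y·C column-wise:
  col α: 1·2 + 3·0 + 2·0 + 3·0 + 1·0 + 2·-1 = 0
  col β: 1·-3 + 3·1 + 2·0 + 3·0 + 1·0 + 2·0 = 0
  col γ: 1·1 + 3·0 + 2·0 + 3·0 + 1·-1 + 2·0 = 0
  col δ: 1·0 + 3·-2 + 2·3 + 3·0 + 1·0 + 2·0 = 0
  col ε: 1·3 + 3·3 + 2·0 + 3·-4 + 1·0 + 2·0 = 0
  col ζ: 1·0 + 3·0 + 2·1 + 3·0 + 1·-2 + 2·0 = 0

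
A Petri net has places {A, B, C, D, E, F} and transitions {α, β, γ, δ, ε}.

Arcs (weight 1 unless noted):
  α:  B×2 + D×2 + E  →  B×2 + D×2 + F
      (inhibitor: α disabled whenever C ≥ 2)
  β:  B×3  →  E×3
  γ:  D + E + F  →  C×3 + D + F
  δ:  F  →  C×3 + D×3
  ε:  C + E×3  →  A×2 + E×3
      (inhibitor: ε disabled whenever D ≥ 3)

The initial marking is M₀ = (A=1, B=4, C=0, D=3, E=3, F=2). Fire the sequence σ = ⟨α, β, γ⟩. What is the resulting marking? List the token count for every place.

step 1: fire α:  (A=1, B=4, C=0, D=3, E=3, F=2) → (A=1, B=4, C=0, D=3, E=2, F=3)
step 2: fire β:  (A=1, B=4, C=0, D=3, E=2, F=3) → (A=1, B=1, C=0, D=3, E=5, F=3)
step 3: fire γ:  (A=1, B=1, C=0, D=3, E=5, F=3) → (A=1, B=1, C=3, D=3, E=4, F=3)

(A=1, B=1, C=3, D=3, E=4, F=3)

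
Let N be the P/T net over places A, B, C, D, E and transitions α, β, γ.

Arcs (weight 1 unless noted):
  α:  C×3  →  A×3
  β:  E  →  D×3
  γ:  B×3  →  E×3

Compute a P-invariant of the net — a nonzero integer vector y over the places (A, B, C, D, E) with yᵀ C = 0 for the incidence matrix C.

y = (A:1, B:0, C:1, D:0, E:0)

Incidence matrix C (rows=places, cols=transitions):
        α    β    γ
    A   3    0    0
    B   0    0   -3
    C  -3    0    0
    D   0    3    0
    E   0   -1    3

Candidate y = [1, 0, 1, 0, 0]; check y·C column-wise:
  col α: 1·3 + 1·-3 = 0
  col β: 1·0 + 1·0 + 0·3 + 0·-1 = 0
  col γ: 1·0 + 0·-3 + 1·0 + 0·3 = 0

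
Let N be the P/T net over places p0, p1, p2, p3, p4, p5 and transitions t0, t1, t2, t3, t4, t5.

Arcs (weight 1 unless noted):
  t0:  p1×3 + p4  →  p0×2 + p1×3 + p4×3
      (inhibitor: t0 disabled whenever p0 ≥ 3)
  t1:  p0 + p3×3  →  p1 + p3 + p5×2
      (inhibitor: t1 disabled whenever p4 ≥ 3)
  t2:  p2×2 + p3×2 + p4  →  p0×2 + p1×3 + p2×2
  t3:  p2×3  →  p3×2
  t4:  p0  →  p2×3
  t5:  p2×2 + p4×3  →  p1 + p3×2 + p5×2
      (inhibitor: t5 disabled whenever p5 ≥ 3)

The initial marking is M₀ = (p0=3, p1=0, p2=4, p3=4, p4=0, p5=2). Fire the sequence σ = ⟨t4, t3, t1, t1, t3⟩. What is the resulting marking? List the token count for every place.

step 1: fire t4:  (p0=3, p1=0, p2=4, p3=4, p4=0, p5=2) → (p0=2, p1=0, p2=7, p3=4, p4=0, p5=2)
step 2: fire t3:  (p0=2, p1=0, p2=7, p3=4, p4=0, p5=2) → (p0=2, p1=0, p2=4, p3=6, p4=0, p5=2)
step 3: fire t1:  (p0=2, p1=0, p2=4, p3=6, p4=0, p5=2) → (p0=1, p1=1, p2=4, p3=4, p4=0, p5=4)
step 4: fire t1:  (p0=1, p1=1, p2=4, p3=4, p4=0, p5=4) → (p0=0, p1=2, p2=4, p3=2, p4=0, p5=6)
step 5: fire t3:  (p0=0, p1=2, p2=4, p3=2, p4=0, p5=6) → (p0=0, p1=2, p2=1, p3=4, p4=0, p5=6)

(p0=0, p1=2, p2=1, p3=4, p4=0, p5=6)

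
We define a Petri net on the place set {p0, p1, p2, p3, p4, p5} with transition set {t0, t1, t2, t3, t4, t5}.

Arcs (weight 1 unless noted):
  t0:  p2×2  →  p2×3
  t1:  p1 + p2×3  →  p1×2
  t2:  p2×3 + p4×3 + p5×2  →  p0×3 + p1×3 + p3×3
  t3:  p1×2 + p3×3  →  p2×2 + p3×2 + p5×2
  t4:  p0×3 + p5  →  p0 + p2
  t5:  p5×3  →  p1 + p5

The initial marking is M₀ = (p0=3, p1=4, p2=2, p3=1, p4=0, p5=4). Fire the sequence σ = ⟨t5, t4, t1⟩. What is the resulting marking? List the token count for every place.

step 1: fire t5:  (p0=3, p1=4, p2=2, p3=1, p4=0, p5=4) → (p0=3, p1=5, p2=2, p3=1, p4=0, p5=2)
step 2: fire t4:  (p0=3, p1=5, p2=2, p3=1, p4=0, p5=2) → (p0=1, p1=5, p2=3, p3=1, p4=0, p5=1)
step 3: fire t1:  (p0=1, p1=5, p2=3, p3=1, p4=0, p5=1) → (p0=1, p1=6, p2=0, p3=1, p4=0, p5=1)

(p0=1, p1=6, p2=0, p3=1, p4=0, p5=1)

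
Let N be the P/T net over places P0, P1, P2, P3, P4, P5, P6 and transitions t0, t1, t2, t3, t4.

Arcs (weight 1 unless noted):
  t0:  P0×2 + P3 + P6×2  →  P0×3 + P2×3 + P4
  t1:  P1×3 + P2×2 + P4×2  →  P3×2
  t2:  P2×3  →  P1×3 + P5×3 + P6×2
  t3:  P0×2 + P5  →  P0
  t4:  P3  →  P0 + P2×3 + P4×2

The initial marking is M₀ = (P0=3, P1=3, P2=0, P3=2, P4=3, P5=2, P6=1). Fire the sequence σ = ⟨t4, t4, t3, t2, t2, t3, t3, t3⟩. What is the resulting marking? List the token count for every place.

step 1: fire t4:  (P0=3, P1=3, P2=0, P3=2, P4=3, P5=2, P6=1) → (P0=4, P1=3, P2=3, P3=1, P4=5, P5=2, P6=1)
step 2: fire t4:  (P0=4, P1=3, P2=3, P3=1, P4=5, P5=2, P6=1) → (P0=5, P1=3, P2=6, P3=0, P4=7, P5=2, P6=1)
step 3: fire t3:  (P0=5, P1=3, P2=6, P3=0, P4=7, P5=2, P6=1) → (P0=4, P1=3, P2=6, P3=0, P4=7, P5=1, P6=1)
step 4: fire t2:  (P0=4, P1=3, P2=6, P3=0, P4=7, P5=1, P6=1) → (P0=4, P1=6, P2=3, P3=0, P4=7, P5=4, P6=3)
step 5: fire t2:  (P0=4, P1=6, P2=3, P3=0, P4=7, P5=4, P6=3) → (P0=4, P1=9, P2=0, P3=0, P4=7, P5=7, P6=5)
step 6: fire t3:  (P0=4, P1=9, P2=0, P3=0, P4=7, P5=7, P6=5) → (P0=3, P1=9, P2=0, P3=0, P4=7, P5=6, P6=5)
step 7: fire t3:  (P0=3, P1=9, P2=0, P3=0, P4=7, P5=6, P6=5) → (P0=2, P1=9, P2=0, P3=0, P4=7, P5=5, P6=5)
step 8: fire t3:  (P0=2, P1=9, P2=0, P3=0, P4=7, P5=5, P6=5) → (P0=1, P1=9, P2=0, P3=0, P4=7, P5=4, P6=5)

(P0=1, P1=9, P2=0, P3=0, P4=7, P5=4, P6=5)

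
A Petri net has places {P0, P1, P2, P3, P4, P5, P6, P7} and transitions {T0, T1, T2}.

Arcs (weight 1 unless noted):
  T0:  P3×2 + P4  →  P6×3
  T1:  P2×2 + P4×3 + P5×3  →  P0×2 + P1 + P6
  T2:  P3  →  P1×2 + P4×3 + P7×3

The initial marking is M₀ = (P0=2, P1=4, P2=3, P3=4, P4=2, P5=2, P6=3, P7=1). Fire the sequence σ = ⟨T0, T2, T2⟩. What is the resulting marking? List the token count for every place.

step 1: fire T0:  (P0=2, P1=4, P2=3, P3=4, P4=2, P5=2, P6=3, P7=1) → (P0=2, P1=4, P2=3, P3=2, P4=1, P5=2, P6=6, P7=1)
step 2: fire T2:  (P0=2, P1=4, P2=3, P3=2, P4=1, P5=2, P6=6, P7=1) → (P0=2, P1=6, P2=3, P3=1, P4=4, P5=2, P6=6, P7=4)
step 3: fire T2:  (P0=2, P1=6, P2=3, P3=1, P4=4, P5=2, P6=6, P7=4) → (P0=2, P1=8, P2=3, P3=0, P4=7, P5=2, P6=6, P7=7)

(P0=2, P1=8, P2=3, P3=0, P4=7, P5=2, P6=6, P7=7)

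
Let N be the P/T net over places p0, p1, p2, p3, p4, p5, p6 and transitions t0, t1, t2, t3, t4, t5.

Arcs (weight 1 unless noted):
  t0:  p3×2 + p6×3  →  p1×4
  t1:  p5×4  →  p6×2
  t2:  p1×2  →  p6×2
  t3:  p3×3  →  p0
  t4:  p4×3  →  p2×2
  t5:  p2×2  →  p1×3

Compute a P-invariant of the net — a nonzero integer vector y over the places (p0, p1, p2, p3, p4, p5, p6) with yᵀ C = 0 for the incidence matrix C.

Incidence matrix C (rows=places, cols=transitions):
       t0   t1   t2   t3   t4   t5
   p0   0    0    0    1    0    0
   p1   4    0   -2    0    0    3
   p2   0    0    0    0    2   -2
   p3  -2    0    0   -3    0    0
   p4   0    0    0    0   -3    0
   p5   0   -4    0    0    0    0
   p6  -3    2    2    0    0    0

Candidate y = [3, 2, 3, 1, 2, 1, 2]; check y·C column-wise:
  col t0: 3·0 + 2·4 + 3·0 + 1·-2 + 2·0 + 1·0 + 2·-3 = 0
  col t1: 3·0 + 2·0 + 3·0 + 1·0 + 2·0 + 1·-4 + 2·2 = 0
  col t2: 3·0 + 2·-2 + 3·0 + 1·0 + 2·0 + 1·0 + 2·2 = 0
  col t3: 3·1 + 2·0 + 3·0 + 1·-3 + 2·0 + 1·0 + 2·0 = 0
  col t4: 3·0 + 2·0 + 3·2 + 1·0 + 2·-3 + 1·0 + 2·0 = 0
  col t5: 3·0 + 2·3 + 3·-2 + 1·0 + 2·0 + 1·0 + 2·0 = 0

y = (p0:3, p1:2, p2:3, p3:1, p4:2, p5:1, p6:2)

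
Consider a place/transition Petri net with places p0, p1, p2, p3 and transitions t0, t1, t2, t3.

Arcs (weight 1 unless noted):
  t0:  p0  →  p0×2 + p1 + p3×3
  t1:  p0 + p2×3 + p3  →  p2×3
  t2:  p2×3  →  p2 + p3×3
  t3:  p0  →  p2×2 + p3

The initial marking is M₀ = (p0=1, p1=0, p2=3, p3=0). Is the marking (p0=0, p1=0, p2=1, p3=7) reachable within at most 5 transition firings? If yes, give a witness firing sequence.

step 1: fire t2:  (p0=1, p1=0, p2=3, p3=0) → (p0=1, p1=0, p2=1, p3=3)
step 2: fire t3:  (p0=1, p1=0, p2=1, p3=3) → (p0=0, p1=0, p2=3, p3=4)
step 3: fire t2:  (p0=0, p1=0, p2=3, p3=4) → (p0=0, p1=0, p2=1, p3=7)

YES — reachable via ⟨t2, t3, t2⟩ (3 firings)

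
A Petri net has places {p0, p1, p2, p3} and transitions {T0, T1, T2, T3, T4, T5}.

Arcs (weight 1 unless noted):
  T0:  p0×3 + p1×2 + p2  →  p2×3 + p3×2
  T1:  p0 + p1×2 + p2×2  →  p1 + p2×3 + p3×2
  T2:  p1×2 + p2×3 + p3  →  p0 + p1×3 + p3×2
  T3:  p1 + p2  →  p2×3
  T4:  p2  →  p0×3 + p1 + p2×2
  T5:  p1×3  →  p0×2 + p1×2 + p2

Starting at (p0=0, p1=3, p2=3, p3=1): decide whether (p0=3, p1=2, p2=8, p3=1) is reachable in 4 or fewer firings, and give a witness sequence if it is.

YES — reachable via ⟨T3, T3, T4⟩ (3 firings)

step 1: fire T3:  (p0=0, p1=3, p2=3, p3=1) → (p0=0, p1=2, p2=5, p3=1)
step 2: fire T3:  (p0=0, p1=2, p2=5, p3=1) → (p0=0, p1=1, p2=7, p3=1)
step 3: fire T4:  (p0=0, p1=1, p2=7, p3=1) → (p0=3, p1=2, p2=8, p3=1)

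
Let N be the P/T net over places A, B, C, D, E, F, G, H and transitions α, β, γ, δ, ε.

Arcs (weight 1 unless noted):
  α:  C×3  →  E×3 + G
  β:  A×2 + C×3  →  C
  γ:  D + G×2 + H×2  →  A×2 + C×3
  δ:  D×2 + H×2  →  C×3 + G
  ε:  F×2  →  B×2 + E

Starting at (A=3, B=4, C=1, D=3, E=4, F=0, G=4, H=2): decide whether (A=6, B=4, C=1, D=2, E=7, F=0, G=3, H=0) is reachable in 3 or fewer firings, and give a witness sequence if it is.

depth 0: 1 marking
depth 1: 3 markings reached so far
depth 2: 7 markings reached so far
depth 3: 7 markings reached so far
(frontier empty at depth 3; search complete)
target is not among the 7 markings reachable within 3 steps

NO — not reachable within 3 firings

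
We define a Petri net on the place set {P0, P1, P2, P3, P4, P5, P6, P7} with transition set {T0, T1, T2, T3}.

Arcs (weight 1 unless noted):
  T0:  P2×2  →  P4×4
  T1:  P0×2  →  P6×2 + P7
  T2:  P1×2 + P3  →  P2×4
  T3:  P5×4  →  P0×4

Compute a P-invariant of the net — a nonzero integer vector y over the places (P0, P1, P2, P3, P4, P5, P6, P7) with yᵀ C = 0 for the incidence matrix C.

y = (P0:0, P1:1, P2:0, P3:-2, P4:0, P5:0, P6:0, P7:0)

Incidence matrix C (rows=places, cols=transitions):
       T0   T1   T2   T3
   P0   0   -2    0    4
   P1   0    0   -2    0
   P2  -2    0    4    0
   P3   0    0   -1    0
   P4   4    0    0    0
   P5   0    0    0   -4
   P6   0    2    0    0
   P7   0    1    0    0

Candidate y = [0, 1, 0, -2, 0, 0, 0, 0]; check y·C column-wise:
  col T0: 1·0 + 0·-2 + -2·0 + 0·4 = 0
  col T1: 0·-2 + 1·0 + -2·0 + 0·2 + 0·1 = 0
  col T2: 1·-2 + 0·4 + -2·-1 = 0
  col T3: 0·4 + 1·0 + -2·0 + 0·-4 = 0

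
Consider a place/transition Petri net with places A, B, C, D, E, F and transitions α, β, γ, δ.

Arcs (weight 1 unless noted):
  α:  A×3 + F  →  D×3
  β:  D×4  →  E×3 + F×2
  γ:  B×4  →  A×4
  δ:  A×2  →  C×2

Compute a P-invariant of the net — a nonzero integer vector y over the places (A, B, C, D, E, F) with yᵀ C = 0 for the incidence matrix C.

y = (A:3, B:3, C:3, D:3, E:4, F:0)

Incidence matrix C (rows=places, cols=transitions):
        α    β    γ    δ
    A  -3    0    4   -2
    B   0    0   -4    0
    C   0    0    0    2
    D   3   -4    0    0
    E   0    3    0    0
    F  -1    2    0    0

Candidate y = [3, 3, 3, 3, 4, 0]; check y·C column-wise:
  col α: 3·-3 + 3·0 + 3·0 + 3·3 + 4·0 + 0·-1 = 0
  col β: 3·0 + 3·0 + 3·0 + 3·-4 + 4·3 + 0·2 = 0
  col γ: 3·4 + 3·-4 + 3·0 + 3·0 + 4·0 = 0
  col δ: 3·-2 + 3·0 + 3·2 + 3·0 + 4·0 = 0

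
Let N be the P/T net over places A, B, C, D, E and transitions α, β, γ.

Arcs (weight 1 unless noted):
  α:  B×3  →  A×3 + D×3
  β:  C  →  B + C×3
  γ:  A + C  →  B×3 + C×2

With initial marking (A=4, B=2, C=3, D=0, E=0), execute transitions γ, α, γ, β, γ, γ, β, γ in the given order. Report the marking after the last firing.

step 1: fire γ:  (A=4, B=2, C=3, D=0, E=0) → (A=3, B=5, C=4, D=0, E=0)
step 2: fire α:  (A=3, B=5, C=4, D=0, E=0) → (A=6, B=2, C=4, D=3, E=0)
step 3: fire γ:  (A=6, B=2, C=4, D=3, E=0) → (A=5, B=5, C=5, D=3, E=0)
step 4: fire β:  (A=5, B=5, C=5, D=3, E=0) → (A=5, B=6, C=7, D=3, E=0)
step 5: fire γ:  (A=5, B=6, C=7, D=3, E=0) → (A=4, B=9, C=8, D=3, E=0)
step 6: fire γ:  (A=4, B=9, C=8, D=3, E=0) → (A=3, B=12, C=9, D=3, E=0)
step 7: fire β:  (A=3, B=12, C=9, D=3, E=0) → (A=3, B=13, C=11, D=3, E=0)
step 8: fire γ:  (A=3, B=13, C=11, D=3, E=0) → (A=2, B=16, C=12, D=3, E=0)

(A=2, B=16, C=12, D=3, E=0)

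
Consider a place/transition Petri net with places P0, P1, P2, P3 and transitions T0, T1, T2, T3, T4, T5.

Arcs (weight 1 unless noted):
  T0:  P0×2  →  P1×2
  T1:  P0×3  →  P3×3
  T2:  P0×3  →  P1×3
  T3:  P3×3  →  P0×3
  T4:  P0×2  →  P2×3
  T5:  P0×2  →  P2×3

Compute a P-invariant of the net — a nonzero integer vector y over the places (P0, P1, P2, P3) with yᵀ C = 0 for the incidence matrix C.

Incidence matrix C (rows=places, cols=transitions):
       T0   T1   T2   T3   T4   T5
   P0  -2   -3   -3    3   -2   -2
   P1   2    0    3    0    0    0
   P2   0    0    0    0    3    3
   P3   0    3    0   -3    0    0

Candidate y = [3, 3, 2, 3]; check y·C column-wise:
  col T0: 3·-2 + 3·2 + 2·0 + 3·0 = 0
  col T1: 3·-3 + 3·0 + 2·0 + 3·3 = 0
  col T2: 3·-3 + 3·3 + 2·0 + 3·0 = 0
  col T3: 3·3 + 3·0 + 2·0 + 3·-3 = 0
  col T4: 3·-2 + 3·0 + 2·3 + 3·0 = 0
  col T5: 3·-2 + 3·0 + 2·3 + 3·0 = 0

y = (P0:3, P1:3, P2:2, P3:3)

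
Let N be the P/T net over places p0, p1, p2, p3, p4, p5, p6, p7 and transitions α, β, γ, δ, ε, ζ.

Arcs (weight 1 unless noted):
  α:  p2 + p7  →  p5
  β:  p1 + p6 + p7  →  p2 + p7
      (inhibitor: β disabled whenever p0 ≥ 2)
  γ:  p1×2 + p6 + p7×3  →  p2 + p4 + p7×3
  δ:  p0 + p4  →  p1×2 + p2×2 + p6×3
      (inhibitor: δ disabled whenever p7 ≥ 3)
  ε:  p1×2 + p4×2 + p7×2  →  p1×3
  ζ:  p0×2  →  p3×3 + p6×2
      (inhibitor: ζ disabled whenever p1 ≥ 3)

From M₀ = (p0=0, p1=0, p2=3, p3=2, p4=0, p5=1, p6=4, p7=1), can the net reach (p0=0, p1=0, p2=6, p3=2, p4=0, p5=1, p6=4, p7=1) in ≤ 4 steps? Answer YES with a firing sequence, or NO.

depth 0: 1 marking
depth 1: 2 markings reached so far
depth 2: 2 markings reached so far
(frontier empty at depth 2; search complete)
target is not among the 2 markings reachable within 4 steps

NO — not reachable within 4 firings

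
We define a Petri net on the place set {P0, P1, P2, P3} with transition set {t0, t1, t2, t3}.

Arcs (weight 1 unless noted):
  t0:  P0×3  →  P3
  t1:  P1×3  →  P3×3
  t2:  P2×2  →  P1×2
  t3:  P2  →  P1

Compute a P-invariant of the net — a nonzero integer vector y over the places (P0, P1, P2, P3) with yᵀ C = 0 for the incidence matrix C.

y = (P0:1, P1:3, P2:3, P3:3)

Incidence matrix C (rows=places, cols=transitions):
       t0   t1   t2   t3
   P0  -3    0    0    0
   P1   0   -3    2    1
   P2   0    0   -2   -1
   P3   1    3    0    0

Candidate y = [1, 3, 3, 3]; check y·C column-wise:
  col t0: 1·-3 + 3·0 + 3·0 + 3·1 = 0
  col t1: 1·0 + 3·-3 + 3·0 + 3·3 = 0
  col t2: 1·0 + 3·2 + 3·-2 + 3·0 = 0
  col t3: 1·0 + 3·1 + 3·-1 + 3·0 = 0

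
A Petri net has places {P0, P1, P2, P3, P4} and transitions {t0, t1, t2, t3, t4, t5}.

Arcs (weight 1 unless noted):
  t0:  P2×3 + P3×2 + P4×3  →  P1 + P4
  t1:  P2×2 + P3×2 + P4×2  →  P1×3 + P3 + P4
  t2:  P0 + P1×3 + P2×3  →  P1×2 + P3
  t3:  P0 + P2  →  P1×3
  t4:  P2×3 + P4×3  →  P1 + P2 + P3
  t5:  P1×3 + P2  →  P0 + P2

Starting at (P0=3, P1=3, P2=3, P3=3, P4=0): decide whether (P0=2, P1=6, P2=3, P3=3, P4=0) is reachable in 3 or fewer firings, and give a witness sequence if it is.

NO — not reachable within 3 firings

depth 0: 1 marking
depth 1: 4 markings reached so far
depth 2: 6 markings reached so far
depth 3: 9 markings reached so far
target is not among the 9 markings reachable within 3 steps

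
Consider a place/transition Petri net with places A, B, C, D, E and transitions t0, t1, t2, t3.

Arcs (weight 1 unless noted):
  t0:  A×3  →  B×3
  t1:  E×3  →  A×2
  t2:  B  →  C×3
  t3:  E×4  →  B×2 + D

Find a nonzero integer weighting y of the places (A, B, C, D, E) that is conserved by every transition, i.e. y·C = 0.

y = (A:3, B:3, C:1, D:2, E:2)

Incidence matrix C (rows=places, cols=transitions):
       t0   t1   t2   t3
    A  -3    2    0    0
    B   3    0   -1    2
    C   0    0    3    0
    D   0    0    0    1
    E   0   -3    0   -4

Candidate y = [3, 3, 1, 2, 2]; check y·C column-wise:
  col t0: 3·-3 + 3·3 + 1·0 + 2·0 + 2·0 = 0
  col t1: 3·2 + 3·0 + 1·0 + 2·0 + 2·-3 = 0
  col t2: 3·0 + 3·-1 + 1·3 + 2·0 + 2·0 = 0
  col t3: 3·0 + 3·2 + 1·0 + 2·1 + 2·-4 = 0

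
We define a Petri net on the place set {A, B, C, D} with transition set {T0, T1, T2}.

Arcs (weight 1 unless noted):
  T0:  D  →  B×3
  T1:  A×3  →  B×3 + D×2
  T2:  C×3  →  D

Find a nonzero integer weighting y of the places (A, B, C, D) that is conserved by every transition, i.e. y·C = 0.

y = (A:3, B:1, C:1, D:3)

Incidence matrix C (rows=places, cols=transitions):
       T0   T1   T2
    A   0   -3    0
    B   3    3    0
    C   0    0   -3
    D  -1    2    1

Candidate y = [3, 1, 1, 3]; check y·C column-wise:
  col T0: 3·0 + 1·3 + 1·0 + 3·-1 = 0
  col T1: 3·-3 + 1·3 + 1·0 + 3·2 = 0
  col T2: 3·0 + 1·0 + 1·-3 + 3·1 = 0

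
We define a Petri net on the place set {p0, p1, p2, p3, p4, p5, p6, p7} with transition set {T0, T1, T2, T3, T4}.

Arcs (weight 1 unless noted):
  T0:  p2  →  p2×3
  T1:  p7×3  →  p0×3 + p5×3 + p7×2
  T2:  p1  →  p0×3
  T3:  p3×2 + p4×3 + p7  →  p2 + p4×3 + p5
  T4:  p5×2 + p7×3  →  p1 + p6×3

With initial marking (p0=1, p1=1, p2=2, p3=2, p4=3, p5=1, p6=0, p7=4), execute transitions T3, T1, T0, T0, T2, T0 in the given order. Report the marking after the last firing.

step 1: fire T3:  (p0=1, p1=1, p2=2, p3=2, p4=3, p5=1, p6=0, p7=4) → (p0=1, p1=1, p2=3, p3=0, p4=3, p5=2, p6=0, p7=3)
step 2: fire T1:  (p0=1, p1=1, p2=3, p3=0, p4=3, p5=2, p6=0, p7=3) → (p0=4, p1=1, p2=3, p3=0, p4=3, p5=5, p6=0, p7=2)
step 3: fire T0:  (p0=4, p1=1, p2=3, p3=0, p4=3, p5=5, p6=0, p7=2) → (p0=4, p1=1, p2=5, p3=0, p4=3, p5=5, p6=0, p7=2)
step 4: fire T0:  (p0=4, p1=1, p2=5, p3=0, p4=3, p5=5, p6=0, p7=2) → (p0=4, p1=1, p2=7, p3=0, p4=3, p5=5, p6=0, p7=2)
step 5: fire T2:  (p0=4, p1=1, p2=7, p3=0, p4=3, p5=5, p6=0, p7=2) → (p0=7, p1=0, p2=7, p3=0, p4=3, p5=5, p6=0, p7=2)
step 6: fire T0:  (p0=7, p1=0, p2=7, p3=0, p4=3, p5=5, p6=0, p7=2) → (p0=7, p1=0, p2=9, p3=0, p4=3, p5=5, p6=0, p7=2)

(p0=7, p1=0, p2=9, p3=0, p4=3, p5=5, p6=0, p7=2)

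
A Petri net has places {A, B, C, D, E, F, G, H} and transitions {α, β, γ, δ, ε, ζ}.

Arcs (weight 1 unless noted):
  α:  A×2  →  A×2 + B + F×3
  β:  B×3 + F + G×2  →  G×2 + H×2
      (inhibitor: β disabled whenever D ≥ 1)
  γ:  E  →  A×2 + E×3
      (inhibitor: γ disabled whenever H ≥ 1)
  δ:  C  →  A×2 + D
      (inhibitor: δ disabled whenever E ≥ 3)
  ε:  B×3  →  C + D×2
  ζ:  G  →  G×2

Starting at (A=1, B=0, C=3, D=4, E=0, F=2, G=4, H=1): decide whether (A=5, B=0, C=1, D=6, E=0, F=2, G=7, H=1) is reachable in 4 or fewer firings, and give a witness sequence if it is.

depth 0: 1 marking
depth 1: 3 markings reached so far
depth 2: 7 markings reached so far
depth 3: 14 markings reached so far
depth 4: 24 markings reached so far
target is not among the 24 markings reachable within 4 steps

NO — not reachable within 4 firings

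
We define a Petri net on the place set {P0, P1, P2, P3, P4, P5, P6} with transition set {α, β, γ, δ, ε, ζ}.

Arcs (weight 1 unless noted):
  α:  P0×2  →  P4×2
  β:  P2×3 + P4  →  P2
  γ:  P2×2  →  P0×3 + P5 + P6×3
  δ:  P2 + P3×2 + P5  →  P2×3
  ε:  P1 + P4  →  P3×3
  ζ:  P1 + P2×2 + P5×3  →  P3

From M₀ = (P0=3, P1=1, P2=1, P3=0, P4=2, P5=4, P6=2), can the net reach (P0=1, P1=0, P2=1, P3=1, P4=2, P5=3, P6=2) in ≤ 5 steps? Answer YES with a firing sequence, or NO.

step 1: fire α:  (P0=3, P1=1, P2=1, P3=0, P4=2, P5=4, P6=2) → (P0=1, P1=1, P2=1, P3=0, P4=4, P5=4, P6=2)
step 2: fire ε:  (P0=1, P1=1, P2=1, P3=0, P4=4, P5=4, P6=2) → (P0=1, P1=0, P2=1, P3=3, P4=3, P5=4, P6=2)
step 3: fire δ:  (P0=1, P1=0, P2=1, P3=3, P4=3, P5=4, P6=2) → (P0=1, P1=0, P2=3, P3=1, P4=3, P5=3, P6=2)
step 4: fire β:  (P0=1, P1=0, P2=3, P3=1, P4=3, P5=3, P6=2) → (P0=1, P1=0, P2=1, P3=1, P4=2, P5=3, P6=2)

YES — reachable via ⟨α, ε, δ, β⟩ (4 firings)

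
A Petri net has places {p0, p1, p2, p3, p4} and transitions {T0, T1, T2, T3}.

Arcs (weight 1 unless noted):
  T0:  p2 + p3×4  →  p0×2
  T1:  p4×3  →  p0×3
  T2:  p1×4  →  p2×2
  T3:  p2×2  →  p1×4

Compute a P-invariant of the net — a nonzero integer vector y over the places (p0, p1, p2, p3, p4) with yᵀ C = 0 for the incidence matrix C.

Incidence matrix C (rows=places, cols=transitions):
       T0   T1   T2   T3
   p0   2    3    0    0
   p1   0    0   -4    4
   p2  -1    0    2   -2
   p3  -4    0    0    0
   p4   0   -3    0    0

Candidate y = [0, 2, 4, -1, 0]; check y·C column-wise:
  col T0: 0·2 + 2·0 + 4·-1 + -1·-4 = 0
  col T1: 0·3 + 2·0 + 4·0 + -1·0 + 0·-3 = 0
  col T2: 2·-4 + 4·2 + -1·0 = 0
  col T3: 2·4 + 4·-2 + -1·0 = 0

y = (p0:0, p1:2, p2:4, p3:-1, p4:0)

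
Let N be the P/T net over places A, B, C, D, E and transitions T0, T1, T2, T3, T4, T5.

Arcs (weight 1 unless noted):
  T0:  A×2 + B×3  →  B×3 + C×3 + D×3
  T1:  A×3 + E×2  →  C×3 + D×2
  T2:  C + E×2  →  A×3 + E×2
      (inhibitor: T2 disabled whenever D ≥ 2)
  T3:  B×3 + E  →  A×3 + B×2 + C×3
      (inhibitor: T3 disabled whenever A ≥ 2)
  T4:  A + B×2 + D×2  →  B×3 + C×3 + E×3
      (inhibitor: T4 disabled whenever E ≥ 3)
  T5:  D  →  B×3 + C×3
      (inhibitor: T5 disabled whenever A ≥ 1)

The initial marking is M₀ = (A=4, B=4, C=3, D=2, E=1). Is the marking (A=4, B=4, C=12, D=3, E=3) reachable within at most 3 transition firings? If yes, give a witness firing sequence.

step 1: fire T0:  (A=4, B=4, C=3, D=2, E=1) → (A=2, B=4, C=6, D=5, E=1)
step 2: fire T4:  (A=2, B=4, C=6, D=5, E=1) → (A=1, B=5, C=9, D=3, E=4)
step 3: fire T3:  (A=1, B=5, C=9, D=3, E=4) → (A=4, B=4, C=12, D=3, E=3)

YES — reachable via ⟨T0, T4, T3⟩ (3 firings)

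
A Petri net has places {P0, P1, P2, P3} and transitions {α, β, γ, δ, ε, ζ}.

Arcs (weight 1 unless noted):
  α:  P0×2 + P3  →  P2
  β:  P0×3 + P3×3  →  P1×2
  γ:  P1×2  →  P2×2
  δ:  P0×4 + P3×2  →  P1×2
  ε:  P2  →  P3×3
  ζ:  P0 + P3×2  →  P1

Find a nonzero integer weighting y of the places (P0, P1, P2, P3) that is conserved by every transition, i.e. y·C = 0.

Incidence matrix C (rows=places, cols=transitions):
        α    β    γ    δ    ε    ζ
   P0  -2   -3    0   -4    0   -1
   P1   0    2   -2    2    0    1
   P2   1    0    2    0   -1    0
   P3  -1   -3    0   -2    3   -2

Candidate y = [1, 3, 3, 1]; check y·C column-wise:
  col α: 1·-2 + 3·0 + 3·1 + 1·-1 = 0
  col β: 1·-3 + 3·2 + 3·0 + 1·-3 = 0
  col γ: 1·0 + 3·-2 + 3·2 + 1·0 = 0
  col δ: 1·-4 + 3·2 + 3·0 + 1·-2 = 0
  col ε: 1·0 + 3·0 + 3·-1 + 1·3 = 0
  col ζ: 1·-1 + 3·1 + 3·0 + 1·-2 = 0

y = (P0:1, P1:3, P2:3, P3:1)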